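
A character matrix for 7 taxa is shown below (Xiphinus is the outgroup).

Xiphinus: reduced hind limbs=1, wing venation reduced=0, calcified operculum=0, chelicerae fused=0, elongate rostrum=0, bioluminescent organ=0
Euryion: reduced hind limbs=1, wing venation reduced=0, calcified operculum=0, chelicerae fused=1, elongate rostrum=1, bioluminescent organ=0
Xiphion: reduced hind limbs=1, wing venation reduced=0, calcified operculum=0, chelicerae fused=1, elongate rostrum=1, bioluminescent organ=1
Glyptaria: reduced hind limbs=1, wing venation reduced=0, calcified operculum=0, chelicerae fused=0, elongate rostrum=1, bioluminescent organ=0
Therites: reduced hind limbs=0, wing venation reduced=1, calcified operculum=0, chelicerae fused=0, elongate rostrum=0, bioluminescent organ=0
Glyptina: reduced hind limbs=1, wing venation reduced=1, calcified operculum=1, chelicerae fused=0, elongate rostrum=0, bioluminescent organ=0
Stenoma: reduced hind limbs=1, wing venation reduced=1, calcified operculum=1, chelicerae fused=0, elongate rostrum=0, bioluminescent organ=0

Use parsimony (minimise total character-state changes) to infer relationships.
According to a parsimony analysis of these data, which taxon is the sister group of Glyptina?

Character polarity is set by the outgroup: the derived state is whichever differs from the outgroup's state, so for reduced hind limbs the derived state is '0', and for the remaining characters it is '1'.
reduced hind limbs: derived state '0' in Therites only — an autapomorphy, so it tells us nothing about relationships among taxa.
Only Glyptina, Stenoma, and Therites show the derived state '1' for wing venation reduced, supporting them as a clade.
calcified operculum (derived state '1') is shared by Glyptina and Stenoma — a synapomorphy uniting that clade.
chelicerae fused (derived state '1') is shared by Euryion and Xiphion — a synapomorphy uniting that clade.
elongate rostrum (derived state '1') is shared by Euryion, Glyptaria, and Xiphion — a synapomorphy uniting that clade.
bioluminescent organ: derived state '1' in Xiphion only — an autapomorphy, so it tells us nothing about relationships among taxa.
Most parsimonious ingroup topology: (((Euryion,Xiphion),Glyptaria),(Therites,(Glyptina,Stenoma))).
Glyptina and Stenoma form a cherry on this tree, so they are sister taxa.

Stenoma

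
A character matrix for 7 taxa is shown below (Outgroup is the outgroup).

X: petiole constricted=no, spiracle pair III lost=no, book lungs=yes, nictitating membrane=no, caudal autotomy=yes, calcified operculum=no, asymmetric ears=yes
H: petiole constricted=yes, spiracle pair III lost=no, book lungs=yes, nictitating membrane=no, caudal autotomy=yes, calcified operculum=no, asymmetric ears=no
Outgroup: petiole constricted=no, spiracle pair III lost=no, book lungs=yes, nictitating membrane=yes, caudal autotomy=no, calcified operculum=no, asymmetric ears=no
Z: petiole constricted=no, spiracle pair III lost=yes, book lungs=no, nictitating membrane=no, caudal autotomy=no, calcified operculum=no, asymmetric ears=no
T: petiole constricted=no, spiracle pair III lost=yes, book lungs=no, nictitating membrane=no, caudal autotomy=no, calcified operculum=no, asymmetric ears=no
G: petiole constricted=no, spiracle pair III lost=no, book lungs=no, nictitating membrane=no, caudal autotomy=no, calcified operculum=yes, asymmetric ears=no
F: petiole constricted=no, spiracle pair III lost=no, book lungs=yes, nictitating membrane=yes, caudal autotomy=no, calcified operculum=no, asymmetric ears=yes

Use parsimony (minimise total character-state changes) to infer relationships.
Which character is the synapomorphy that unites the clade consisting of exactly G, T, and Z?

Character polarity is set by the outgroup: the derived state is whichever differs from the outgroup's state, so for book lungs, nictitating membrane the derived state is 'no', and for the remaining characters it is 'yes'.
petiole constricted (derived state 'yes') is unique to H (autapomorphy; uninformative for grouping).
spiracle pair III lost: derived state 'yes' in T and Z only — synapomorphy for {T, Z}.
book lungs (derived state 'no') is shared by G, T, and Z — a synapomorphy uniting that clade.
nictitating membrane (derived state 'no') is shared by G, H, T, X, and Z — a synapomorphy uniting that clade.
caudal autotomy: derived state 'yes' in H and X only — synapomorphy for {H, X}.
calcified operculum (derived state 'yes') is unique to G (autapomorphy; uninformative for grouping).
asymmetric ears (state 'yes') occurs in F and X but conflicts with the nesting implied by the other characters — most parsimoniously interpreted as homoplasy.
Most parsimonious ingroup topology: (F,((H,X),((Z,T),G))).
The clade {G, T, Z} is supported by book lungs: its derived state 'no' occurs in exactly those taxa and in no other taxon (including the outgroup).

book lungs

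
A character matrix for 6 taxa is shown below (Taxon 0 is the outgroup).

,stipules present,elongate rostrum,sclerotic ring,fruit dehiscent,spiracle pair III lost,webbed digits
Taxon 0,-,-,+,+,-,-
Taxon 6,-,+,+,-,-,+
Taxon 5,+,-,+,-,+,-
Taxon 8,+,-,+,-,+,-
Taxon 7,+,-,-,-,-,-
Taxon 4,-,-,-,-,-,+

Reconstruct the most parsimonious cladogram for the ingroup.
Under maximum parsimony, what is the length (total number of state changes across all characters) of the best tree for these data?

Character polarity is set by the outgroup: the derived state is whichever differs from the outgroup's state, so for sclerotic ring, fruit dehiscent the derived state is '-', and for the remaining characters it is '+'.
Only Taxon 5, Taxon 7, and Taxon 8 show the derived state '+' for stipules present, supporting them as a clade.
elongate rostrum: derived state '+' in Taxon 6 only — an autapomorphy, so it tells us nothing about relationships among taxa.
sclerotic ring groups Taxon 4 and Taxon 7, which is incompatible with the clades supported by the remaining characters; treating it as convergent (homoplasy) costs fewer steps than any alternative tree.
All ingroup taxa share the derived state '-' for fruit dehiscent; it defines the ingroup but does not resolve relationships within it.
Only Taxon 5 and Taxon 8 show the derived state '+' for spiracle pair III lost, supporting them as a clade.
webbed digits (derived state '+') is shared by Taxon 4 and Taxon 6 — a synapomorphy uniting that clade.
Most parsimonious ingroup topology: ((Taxon 6,Taxon 4),((Taxon 5,Taxon 8),Taxon 7)).
Changes per character on this tree: stipules present: 1; elongate rostrum: 1; sclerotic ring: 2; fruit dehiscent: 1; spiracle pair III lost: 1; webbed digits: 1.
Total = 7.

7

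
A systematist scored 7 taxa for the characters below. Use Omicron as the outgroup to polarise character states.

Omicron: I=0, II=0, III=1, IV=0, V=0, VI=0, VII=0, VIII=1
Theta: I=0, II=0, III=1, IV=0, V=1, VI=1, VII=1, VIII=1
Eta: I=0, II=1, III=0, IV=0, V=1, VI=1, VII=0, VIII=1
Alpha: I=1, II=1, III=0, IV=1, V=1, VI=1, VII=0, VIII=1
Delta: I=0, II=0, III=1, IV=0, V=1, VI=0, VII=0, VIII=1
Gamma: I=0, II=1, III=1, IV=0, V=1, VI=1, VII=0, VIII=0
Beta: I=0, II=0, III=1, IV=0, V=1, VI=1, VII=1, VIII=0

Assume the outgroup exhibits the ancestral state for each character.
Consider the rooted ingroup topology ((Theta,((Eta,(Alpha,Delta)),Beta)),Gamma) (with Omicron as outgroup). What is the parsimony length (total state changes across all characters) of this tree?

14

Map each character onto ((Theta,((Eta,(Alpha,Delta)),Beta)),Gamma) (rooted by Omicron) and count the minimum state changes it requires (Fitch parsimony):
I: 1; II: 3; III: 2; IV: 1; V: 1; VI: 2; VII: 2; VIII: 2.
Total tree length = 14.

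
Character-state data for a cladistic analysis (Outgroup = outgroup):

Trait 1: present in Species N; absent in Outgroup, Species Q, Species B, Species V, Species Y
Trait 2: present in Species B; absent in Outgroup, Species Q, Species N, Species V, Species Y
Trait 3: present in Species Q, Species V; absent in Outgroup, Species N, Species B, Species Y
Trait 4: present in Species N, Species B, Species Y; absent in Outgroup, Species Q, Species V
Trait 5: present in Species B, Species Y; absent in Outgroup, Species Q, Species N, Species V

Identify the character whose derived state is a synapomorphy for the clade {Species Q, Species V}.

Trait 3

The outgroup has state 'absent' for every character, so 'present' is the derived state throughout.
Trait 1 (derived state 'present') is unique to Species N (autapomorphy; uninformative for grouping).
Trait 2: derived state 'present' in Species B only — an autapomorphy, so it tells us nothing about relationships among taxa.
Only Species Q and Species V show the derived state 'present' for Trait 3, supporting them as a clade.
Only Species B, Species N, and Species Y show the derived state 'present' for Trait 4, supporting them as a clade.
Trait 5: derived state 'present' in Species B and Species Y only — synapomorphy for {Species B, Species Y}.
Most parsimonious ingroup topology: ((Species Q,Species V),(Species N,(Species B,Species Y))).
The clade {Species Q, Species V} is supported by Trait 3: its derived state 'present' occurs in exactly those taxa and in no other taxon (including the outgroup).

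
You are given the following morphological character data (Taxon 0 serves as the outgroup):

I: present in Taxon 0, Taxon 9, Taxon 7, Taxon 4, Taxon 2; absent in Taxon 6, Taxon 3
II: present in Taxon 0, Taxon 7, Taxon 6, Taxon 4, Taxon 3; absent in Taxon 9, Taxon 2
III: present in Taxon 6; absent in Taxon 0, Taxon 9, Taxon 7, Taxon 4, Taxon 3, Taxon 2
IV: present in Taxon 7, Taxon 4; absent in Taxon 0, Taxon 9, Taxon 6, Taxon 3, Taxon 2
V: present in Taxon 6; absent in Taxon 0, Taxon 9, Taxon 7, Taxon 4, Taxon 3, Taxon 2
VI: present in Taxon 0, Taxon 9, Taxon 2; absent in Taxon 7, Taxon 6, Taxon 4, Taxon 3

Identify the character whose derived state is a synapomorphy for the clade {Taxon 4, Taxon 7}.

IV

Character polarity is set by the outgroup: the derived state is whichever differs from the outgroup's state, so for I, II, VI the derived state is 'absent', and for the remaining characters it is 'present'.
Only Taxon 3 and Taxon 6 show the derived state 'absent' for I, supporting them as a clade.
Only Taxon 2 and Taxon 9 show the derived state 'absent' for II, supporting them as a clade.
III (derived state 'present') is unique to Taxon 6 (autapomorphy; uninformative for grouping).
IV: derived state 'present' in Taxon 4 and Taxon 7 only — synapomorphy for {Taxon 4, Taxon 7}.
V (derived state 'present') is unique to Taxon 6 (autapomorphy; uninformative for grouping).
VI (derived state 'absent') is shared by Taxon 3, Taxon 4, Taxon 6, and Taxon 7 — a synapomorphy uniting that clade.
Most parsimonious ingroup topology: ((Taxon 9,Taxon 2),((Taxon 7,Taxon 4),(Taxon 6,Taxon 3))).
The clade {Taxon 4, Taxon 7} is supported by IV: its derived state 'present' occurs in exactly those taxa and in no other taxon (including the outgroup).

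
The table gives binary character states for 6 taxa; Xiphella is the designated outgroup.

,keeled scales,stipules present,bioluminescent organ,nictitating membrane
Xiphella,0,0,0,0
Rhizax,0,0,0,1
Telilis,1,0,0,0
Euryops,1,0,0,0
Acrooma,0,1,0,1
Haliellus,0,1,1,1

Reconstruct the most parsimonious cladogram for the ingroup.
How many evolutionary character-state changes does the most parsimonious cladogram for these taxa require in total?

The outgroup has state '0' for every character, so '1' is the derived state throughout.
keeled scales (derived state '1') is shared by Euryops and Telilis — a synapomorphy uniting that clade.
stipules present: derived state '1' in Acrooma and Haliellus only — synapomorphy for {Acrooma, Haliellus}.
bioluminescent organ (derived state '1') is unique to Haliellus (autapomorphy; uninformative for grouping).
nictitating membrane: derived state '1' in Acrooma, Haliellus, and Rhizax only — synapomorphy for {Acrooma, Haliellus, Rhizax}.
Most parsimonious ingroup topology: ((Euryops,Telilis),((Haliellus,Acrooma),Rhizax)).
Changes per character on this tree: keeled scales: 1; stipules present: 1; bioluminescent organ: 1; nictitating membrane: 1.
Total = 4.

4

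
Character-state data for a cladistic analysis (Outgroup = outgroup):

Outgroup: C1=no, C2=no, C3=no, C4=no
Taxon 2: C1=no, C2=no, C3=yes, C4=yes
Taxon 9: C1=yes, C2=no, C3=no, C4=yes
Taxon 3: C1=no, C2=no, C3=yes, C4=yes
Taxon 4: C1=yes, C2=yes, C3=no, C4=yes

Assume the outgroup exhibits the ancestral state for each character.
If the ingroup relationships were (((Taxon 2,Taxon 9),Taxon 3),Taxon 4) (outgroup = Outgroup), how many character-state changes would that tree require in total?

6

Map each character onto (((Taxon 2,Taxon 9),Taxon 3),Taxon 4) (rooted by Outgroup) and count the minimum state changes it requires (Fitch parsimony):
C1: 2; C2: 1; C3: 2; C4: 1.
Total tree length = 6.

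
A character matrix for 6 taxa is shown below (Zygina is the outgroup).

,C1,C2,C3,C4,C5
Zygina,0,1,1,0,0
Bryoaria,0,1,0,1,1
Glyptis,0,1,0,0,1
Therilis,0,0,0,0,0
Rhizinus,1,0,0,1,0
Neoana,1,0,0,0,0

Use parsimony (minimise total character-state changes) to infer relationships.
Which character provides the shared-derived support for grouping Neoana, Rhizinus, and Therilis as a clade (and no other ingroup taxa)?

Character polarity is set by the outgroup: the derived state is whichever differs from the outgroup's state, so for C2, C3 the derived state is '0', and for the remaining characters it is '1'.
C1 (derived state '1') is shared by Neoana and Rhizinus — a synapomorphy uniting that clade.
Only Neoana, Rhizinus, and Therilis show the derived state '0' for C2, supporting them as a clade.
All ingroup taxa share the derived state '0' for C3; it defines the ingroup but does not resolve relationships within it.
C4 groups Bryoaria and Rhizinus, which is incompatible with the clades supported by the remaining characters; treating it as convergent (homoplasy) costs fewer steps than any alternative tree.
C5: derived state '1' in Bryoaria and Glyptis only — synapomorphy for {Bryoaria, Glyptis}.
Most parsimonious ingroup topology: ((Bryoaria,Glyptis),(Therilis,(Rhizinus,Neoana))).
The clade {Neoana, Rhizinus, Therilis} is supported by C2: its derived state '0' occurs in exactly those taxa and in no other taxon (including the outgroup).

C2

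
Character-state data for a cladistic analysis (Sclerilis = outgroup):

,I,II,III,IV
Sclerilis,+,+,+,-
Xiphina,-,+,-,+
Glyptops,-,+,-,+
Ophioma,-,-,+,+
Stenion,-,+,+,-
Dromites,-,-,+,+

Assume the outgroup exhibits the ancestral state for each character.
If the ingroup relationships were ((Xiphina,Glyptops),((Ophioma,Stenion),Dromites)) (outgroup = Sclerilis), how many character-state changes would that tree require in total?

6

Map each character onto ((Xiphina,Glyptops),((Ophioma,Stenion),Dromites)) (rooted by Sclerilis) and count the minimum state changes it requires (Fitch parsimony):
I: 1; II: 2; III: 1; IV: 2.
Total tree length = 6.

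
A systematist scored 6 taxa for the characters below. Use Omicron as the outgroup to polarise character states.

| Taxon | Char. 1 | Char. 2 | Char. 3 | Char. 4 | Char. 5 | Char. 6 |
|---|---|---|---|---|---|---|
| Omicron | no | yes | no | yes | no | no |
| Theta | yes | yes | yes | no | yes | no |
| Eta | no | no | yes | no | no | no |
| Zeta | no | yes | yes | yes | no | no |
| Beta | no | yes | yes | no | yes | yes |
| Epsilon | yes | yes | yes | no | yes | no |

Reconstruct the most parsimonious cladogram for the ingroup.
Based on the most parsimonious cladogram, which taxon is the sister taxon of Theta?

Epsilon

Character polarity is set by the outgroup: the derived state is whichever differs from the outgroup's state, so for Char. 2, Char. 4 the derived state is 'no', and for the remaining characters it is 'yes'.
Char. 1 (derived state 'yes') is shared by Epsilon and Theta — a synapomorphy uniting that clade.
Char. 2: derived state 'no' in Eta only — an autapomorphy, so it tells us nothing about relationships among taxa.
Char. 3 (derived state 'yes') is shared by all ingroup taxa — unites the whole ingroup.
Only Beta, Epsilon, Eta, and Theta show the derived state 'no' for Char. 4, supporting them as a clade.
Only Beta, Epsilon, and Theta show the derived state 'yes' for Char. 5, supporting them as a clade.
Char. 6: derived state 'yes' in Beta only — an autapomorphy, so it tells us nothing about relationships among taxa.
Most parsimonious ingroup topology: ((((Theta,Epsilon),Beta),Eta),Zeta).
Theta and Epsilon form a cherry on this tree, so they are sister taxa.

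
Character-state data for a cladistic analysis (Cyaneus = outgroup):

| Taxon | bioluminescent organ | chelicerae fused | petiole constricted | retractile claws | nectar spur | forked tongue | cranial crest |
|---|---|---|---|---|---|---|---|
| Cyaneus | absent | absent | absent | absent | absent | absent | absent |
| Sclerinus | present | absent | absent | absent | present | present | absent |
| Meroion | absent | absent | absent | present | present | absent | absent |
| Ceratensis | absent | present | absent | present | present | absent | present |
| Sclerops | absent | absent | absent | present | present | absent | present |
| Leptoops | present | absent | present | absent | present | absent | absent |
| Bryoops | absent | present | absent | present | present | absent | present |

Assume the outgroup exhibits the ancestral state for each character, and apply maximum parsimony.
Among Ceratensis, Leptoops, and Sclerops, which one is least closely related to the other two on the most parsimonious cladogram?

Leptoops

The outgroup has state 'absent' for every character, so 'present' is the derived state throughout.
Only Leptoops and Sclerinus show the derived state 'present' for bioluminescent organ, supporting them as a clade.
chelicerae fused (derived state 'present') is shared by Bryoops and Ceratensis — a synapomorphy uniting that clade.
petiole constricted (derived state 'present') is unique to Leptoops (autapomorphy; uninformative for grouping).
retractile claws: derived state 'present' in Bryoops, Ceratensis, Meroion, and Sclerops only — synapomorphy for {Bryoops, Ceratensis, Meroion, Sclerops}.
nectar spur (derived state 'present') is shared by all ingroup taxa — unites the whole ingroup.
forked tongue (derived state 'present') is unique to Sclerinus (autapomorphy; uninformative for grouping).
cranial crest (derived state 'present') is shared by Bryoops, Ceratensis, and Sclerops — a synapomorphy uniting that clade.
Most parsimonious ingroup topology: ((Sclerinus,Leptoops),(Meroion,((Ceratensis,Bryoops),Sclerops))).
Sclerops and Ceratensis share a more recent common ancestor with each other than either does with Leptoops, so Leptoops is the least closely related of the three.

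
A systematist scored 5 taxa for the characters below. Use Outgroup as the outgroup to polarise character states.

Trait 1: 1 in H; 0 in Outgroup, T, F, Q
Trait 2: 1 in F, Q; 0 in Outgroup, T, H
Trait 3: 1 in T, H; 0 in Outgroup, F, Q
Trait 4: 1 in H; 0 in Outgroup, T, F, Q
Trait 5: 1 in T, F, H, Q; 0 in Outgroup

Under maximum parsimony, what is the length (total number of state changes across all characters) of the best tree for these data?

5

The outgroup has state '0' for every character, so '1' is the derived state throughout.
Trait 1: derived state '1' in H only — an autapomorphy, so it tells us nothing about relationships among taxa.
Only F and Q show the derived state '1' for Trait 2, supporting them as a clade.
Trait 3 (derived state '1') is shared by H and T — a synapomorphy uniting that clade.
Trait 4: derived state '1' in H only — an autapomorphy, so it tells us nothing about relationships among taxa.
Trait 5 (derived state '1') is shared by all ingroup taxa — unites the whole ingroup.
Most parsimonious ingroup topology: ((T,H),(F,Q)).
Changes per character on this tree: Trait 1: 1; Trait 2: 1; Trait 3: 1; Trait 4: 1; Trait 5: 1.
Total = 5.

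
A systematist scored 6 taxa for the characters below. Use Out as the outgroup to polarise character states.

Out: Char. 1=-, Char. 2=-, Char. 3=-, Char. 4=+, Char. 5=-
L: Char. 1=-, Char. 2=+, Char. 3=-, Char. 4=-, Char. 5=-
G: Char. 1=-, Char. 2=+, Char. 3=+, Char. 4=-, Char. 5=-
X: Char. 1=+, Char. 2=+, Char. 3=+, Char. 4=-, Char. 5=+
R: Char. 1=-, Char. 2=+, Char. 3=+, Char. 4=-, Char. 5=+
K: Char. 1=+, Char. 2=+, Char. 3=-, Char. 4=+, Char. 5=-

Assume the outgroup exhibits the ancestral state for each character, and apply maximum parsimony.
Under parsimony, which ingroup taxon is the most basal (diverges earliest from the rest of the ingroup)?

K

Character polarity is set by the outgroup: the derived state is whichever differs from the outgroup's state, so for Char. 4 the derived state is '-', and for the remaining characters it is '+'.
Char. 1 groups K and X, which is incompatible with the clades supported by the remaining characters; treating it as convergent (homoplasy) costs fewer steps than any alternative tree.
Char. 2 (derived state '+') is shared by all ingroup taxa — unites the whole ingroup.
Char. 3: derived state '+' in G, R, and X only — synapomorphy for {G, R, X}.
Char. 4 (derived state '-') is shared by G, L, R, and X — a synapomorphy uniting that clade.
Char. 5 (derived state '+') is shared by R and X — a synapomorphy uniting that clade.
Most parsimonious ingroup topology: ((L,(G,(X,R))),K).
K is sister to the clade containing all other ingroup taxa, so it is the earliest-diverging (most basal) ingroup lineage.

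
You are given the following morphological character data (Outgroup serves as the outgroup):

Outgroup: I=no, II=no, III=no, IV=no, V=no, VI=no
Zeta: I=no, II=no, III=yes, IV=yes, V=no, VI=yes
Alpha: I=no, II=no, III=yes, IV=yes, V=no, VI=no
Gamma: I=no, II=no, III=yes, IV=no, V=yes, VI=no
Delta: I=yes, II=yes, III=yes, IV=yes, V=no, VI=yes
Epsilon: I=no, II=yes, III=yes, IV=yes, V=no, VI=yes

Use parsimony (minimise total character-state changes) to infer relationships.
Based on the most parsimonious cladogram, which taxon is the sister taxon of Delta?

Epsilon

The outgroup has state 'no' for every character, so 'yes' is the derived state throughout.
I (derived state 'yes') is unique to Delta (autapomorphy; uninformative for grouping).
Only Delta and Epsilon show the derived state 'yes' for II, supporting them as a clade.
All ingroup taxa share the derived state 'yes' for III; it defines the ingroup but does not resolve relationships within it.
Only Alpha, Delta, Epsilon, and Zeta show the derived state 'yes' for IV, supporting them as a clade.
V (derived state 'yes') is unique to Gamma (autapomorphy; uninformative for grouping).
Only Delta, Epsilon, and Zeta show the derived state 'yes' for VI, supporting them as a clade.
Most parsimonious ingroup topology: (((Zeta,(Delta,Epsilon)),Alpha),Gamma).
Delta and Epsilon form a cherry on this tree, so they are sister taxa.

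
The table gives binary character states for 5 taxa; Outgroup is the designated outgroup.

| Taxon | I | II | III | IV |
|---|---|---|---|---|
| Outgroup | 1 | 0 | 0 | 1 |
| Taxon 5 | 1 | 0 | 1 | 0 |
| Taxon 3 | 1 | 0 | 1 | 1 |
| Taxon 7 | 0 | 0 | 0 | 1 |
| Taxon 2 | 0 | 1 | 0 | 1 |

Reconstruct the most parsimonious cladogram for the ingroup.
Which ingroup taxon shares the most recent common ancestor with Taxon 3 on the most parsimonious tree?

Taxon 5

Character polarity is set by the outgroup: the derived state is whichever differs from the outgroup's state, so for I, IV the derived state is '0', and for the remaining characters it is '1'.
I: derived state '0' in Taxon 2 and Taxon 7 only — synapomorphy for {Taxon 2, Taxon 7}.
II: derived state '1' in Taxon 2 only — an autapomorphy, so it tells us nothing about relationships among taxa.
III (derived state '1') is shared by Taxon 3 and Taxon 5 — a synapomorphy uniting that clade.
IV: derived state '0' in Taxon 5 only — an autapomorphy, so it tells us nothing about relationships among taxa.
Most parsimonious ingroup topology: ((Taxon 5,Taxon 3),(Taxon 7,Taxon 2)).
Taxon 3 and Taxon 5 form a cherry on this tree, so they are sister taxa.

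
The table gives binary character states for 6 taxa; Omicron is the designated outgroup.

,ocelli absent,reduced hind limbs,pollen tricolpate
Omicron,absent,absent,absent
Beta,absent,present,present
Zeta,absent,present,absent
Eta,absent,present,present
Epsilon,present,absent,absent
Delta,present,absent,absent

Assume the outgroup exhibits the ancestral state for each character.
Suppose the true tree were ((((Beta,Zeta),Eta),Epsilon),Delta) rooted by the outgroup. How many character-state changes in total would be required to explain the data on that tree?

Map each character onto ((((Beta,Zeta),Eta),Epsilon),Delta) (rooted by Omicron) and count the minimum state changes it requires (Fitch parsimony):
ocelli absent: 2; reduced hind limbs: 1; pollen tricolpate: 2.
Total tree length = 5.

5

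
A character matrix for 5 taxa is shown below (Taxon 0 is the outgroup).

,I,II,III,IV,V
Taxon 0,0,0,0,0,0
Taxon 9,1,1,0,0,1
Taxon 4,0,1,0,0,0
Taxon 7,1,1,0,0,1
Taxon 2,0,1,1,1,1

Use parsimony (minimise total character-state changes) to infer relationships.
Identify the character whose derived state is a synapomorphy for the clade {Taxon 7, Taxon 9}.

I

The outgroup has state '0' for every character, so '1' is the derived state throughout.
Only Taxon 7 and Taxon 9 show the derived state '1' for I, supporting them as a clade.
II (derived state '1') is shared by all ingroup taxa — unites the whole ingroup.
III (derived state '1') is unique to Taxon 2 (autapomorphy; uninformative for grouping).
IV (derived state '1') is unique to Taxon 2 (autapomorphy; uninformative for grouping).
V (derived state '1') is shared by Taxon 2, Taxon 7, and Taxon 9 — a synapomorphy uniting that clade.
Most parsimonious ingroup topology: (((Taxon 9,Taxon 7),Taxon 2),Taxon 4).
The clade {Taxon 7, Taxon 9} is supported by I: its derived state '1' occurs in exactly those taxa and in no other taxon (including the outgroup).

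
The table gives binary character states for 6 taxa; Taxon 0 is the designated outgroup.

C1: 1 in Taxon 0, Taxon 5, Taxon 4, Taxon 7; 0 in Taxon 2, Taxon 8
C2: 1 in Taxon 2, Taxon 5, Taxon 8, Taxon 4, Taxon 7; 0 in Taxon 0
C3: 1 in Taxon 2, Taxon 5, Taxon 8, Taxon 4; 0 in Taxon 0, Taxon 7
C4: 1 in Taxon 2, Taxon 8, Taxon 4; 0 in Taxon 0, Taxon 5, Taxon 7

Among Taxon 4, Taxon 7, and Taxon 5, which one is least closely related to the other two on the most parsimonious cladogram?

Taxon 7

Character polarity is set by the outgroup: the derived state is whichever differs from the outgroup's state, so for C1 the derived state is '0', and for the remaining characters it is '1'.
C1 (derived state '0') is shared by Taxon 2 and Taxon 8 — a synapomorphy uniting that clade.
C2 (derived state '1') is shared by all ingroup taxa — unites the whole ingroup.
C3: derived state '1' in Taxon 2, Taxon 4, Taxon 5, and Taxon 8 only — synapomorphy for {Taxon 2, Taxon 4, Taxon 5, Taxon 8}.
C4 (derived state '1') is shared by Taxon 2, Taxon 4, and Taxon 8 — a synapomorphy uniting that clade.
Most parsimonious ingroup topology: ((((Taxon 2,Taxon 8),Taxon 4),Taxon 5),Taxon 7).
Taxon 4 and Taxon 5 share a more recent common ancestor with each other than either does with Taxon 7, so Taxon 7 is the least closely related of the three.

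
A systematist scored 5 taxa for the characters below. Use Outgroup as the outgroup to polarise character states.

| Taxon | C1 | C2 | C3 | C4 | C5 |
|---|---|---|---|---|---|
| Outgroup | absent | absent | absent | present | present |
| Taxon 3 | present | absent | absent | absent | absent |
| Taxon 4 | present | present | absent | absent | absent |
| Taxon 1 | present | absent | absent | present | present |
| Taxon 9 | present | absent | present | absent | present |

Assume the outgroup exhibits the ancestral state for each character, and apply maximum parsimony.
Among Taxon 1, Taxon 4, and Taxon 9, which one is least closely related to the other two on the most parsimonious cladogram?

Taxon 1

Character polarity is set by the outgroup: the derived state is whichever differs from the outgroup's state, so for C4, C5 the derived state is 'absent', and for the remaining characters it is 'present'.
C1 (derived state 'present') is shared by all ingroup taxa — unites the whole ingroup.
C2: derived state 'present' in Taxon 4 only — an autapomorphy, so it tells us nothing about relationships among taxa.
C3 (derived state 'present') is unique to Taxon 9 (autapomorphy; uninformative for grouping).
C4: derived state 'absent' in Taxon 3, Taxon 4, and Taxon 9 only — synapomorphy for {Taxon 3, Taxon 4, Taxon 9}.
Only Taxon 3 and Taxon 4 show the derived state 'absent' for C5, supporting them as a clade.
Most parsimonious ingroup topology: (((Taxon 3,Taxon 4),Taxon 9),Taxon 1).
Taxon 4 and Taxon 9 share a more recent common ancestor with each other than either does with Taxon 1, so Taxon 1 is the least closely related of the three.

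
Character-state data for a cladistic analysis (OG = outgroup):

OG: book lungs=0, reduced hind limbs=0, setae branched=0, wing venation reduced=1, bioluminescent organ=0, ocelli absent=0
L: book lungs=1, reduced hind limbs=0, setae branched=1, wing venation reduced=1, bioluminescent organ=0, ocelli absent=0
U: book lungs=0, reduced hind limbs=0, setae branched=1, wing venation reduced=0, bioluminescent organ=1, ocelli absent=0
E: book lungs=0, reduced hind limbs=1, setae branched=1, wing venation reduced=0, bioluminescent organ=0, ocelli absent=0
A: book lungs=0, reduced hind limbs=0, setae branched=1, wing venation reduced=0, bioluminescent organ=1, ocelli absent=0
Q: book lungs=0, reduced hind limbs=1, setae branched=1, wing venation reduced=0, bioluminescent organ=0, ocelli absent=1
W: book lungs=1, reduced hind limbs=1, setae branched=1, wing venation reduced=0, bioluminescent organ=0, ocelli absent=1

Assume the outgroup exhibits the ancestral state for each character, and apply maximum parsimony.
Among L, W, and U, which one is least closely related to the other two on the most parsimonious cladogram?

Character polarity is set by the outgroup: the derived state is whichever differs from the outgroup's state, so for wing venation reduced the derived state is '0', and for the remaining characters it is '1'.
book lungs (state '1') occurs in L and W but conflicts with the nesting implied by the other characters — most parsimoniously interpreted as homoplasy.
Only E, Q, and W show the derived state '1' for reduced hind limbs, supporting them as a clade.
setae branched (derived state '1') is shared by all ingroup taxa — unites the whole ingroup.
wing venation reduced: derived state '0' in A, E, Q, U, and W only — synapomorphy for {A, E, Q, U, W}.
bioluminescent organ: derived state '1' in A and U only — synapomorphy for {A, U}.
ocelli absent (derived state '1') is shared by Q and W — a synapomorphy uniting that clade.
Most parsimonious ingroup topology: (L,((U,A),(E,(Q,W)))).
W and U share a more recent common ancestor with each other than either does with L, so L is the least closely related of the three.

L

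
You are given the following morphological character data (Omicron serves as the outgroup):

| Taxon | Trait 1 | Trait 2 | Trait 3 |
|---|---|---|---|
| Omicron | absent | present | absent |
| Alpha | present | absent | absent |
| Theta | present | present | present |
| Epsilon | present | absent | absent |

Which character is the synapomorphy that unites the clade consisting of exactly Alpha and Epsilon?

Character polarity is set by the outgroup: the derived state is whichever differs from the outgroup's state, so for Trait 2 the derived state is 'absent', and for the remaining characters it is 'present'.
All ingroup taxa share the derived state 'present' for Trait 1; it defines the ingroup but does not resolve relationships within it.
Trait 2: derived state 'absent' in Alpha and Epsilon only — synapomorphy for {Alpha, Epsilon}.
Trait 3: derived state 'present' in Theta only — an autapomorphy, so it tells us nothing about relationships among taxa.
Most parsimonious ingroup topology: ((Alpha,Epsilon),Theta).
The clade {Alpha, Epsilon} is supported by Trait 2: its derived state 'absent' occurs in exactly those taxa and in no other taxon (including the outgroup).

Trait 2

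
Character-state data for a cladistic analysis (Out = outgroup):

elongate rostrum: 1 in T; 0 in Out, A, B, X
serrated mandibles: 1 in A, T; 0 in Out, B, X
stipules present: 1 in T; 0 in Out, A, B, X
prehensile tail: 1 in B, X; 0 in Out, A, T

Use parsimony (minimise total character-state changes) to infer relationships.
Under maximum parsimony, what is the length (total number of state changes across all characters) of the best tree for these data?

The outgroup has state '0' for every character, so '1' is the derived state throughout.
elongate rostrum: derived state '1' in T only — an autapomorphy, so it tells us nothing about relationships among taxa.
serrated mandibles (derived state '1') is shared by A and T — a synapomorphy uniting that clade.
stipules present (derived state '1') is unique to T (autapomorphy; uninformative for grouping).
prehensile tail (derived state '1') is shared by B and X — a synapomorphy uniting that clade.
Most parsimonious ingroup topology: ((B,X),(T,A)).
Changes per character on this tree: elongate rostrum: 1; serrated mandibles: 1; stipules present: 1; prehensile tail: 1.
Total = 4.

4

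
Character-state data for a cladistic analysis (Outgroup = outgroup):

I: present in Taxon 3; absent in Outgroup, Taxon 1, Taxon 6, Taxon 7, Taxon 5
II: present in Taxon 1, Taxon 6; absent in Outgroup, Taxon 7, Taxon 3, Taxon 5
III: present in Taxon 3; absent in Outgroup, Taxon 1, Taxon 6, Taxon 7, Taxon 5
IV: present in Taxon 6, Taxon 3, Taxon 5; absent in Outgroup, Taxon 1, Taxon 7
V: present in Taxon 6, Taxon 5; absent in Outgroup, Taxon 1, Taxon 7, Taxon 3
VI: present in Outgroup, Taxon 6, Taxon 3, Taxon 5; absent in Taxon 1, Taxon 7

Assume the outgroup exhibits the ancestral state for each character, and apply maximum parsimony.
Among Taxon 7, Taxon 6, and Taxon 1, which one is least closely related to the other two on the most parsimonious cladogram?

Character polarity is set by the outgroup: the derived state is whichever differs from the outgroup's state, so for VI the derived state is 'absent', and for the remaining characters it is 'present'.
I (derived state 'present') is unique to Taxon 3 (autapomorphy; uninformative for grouping).
II groups Taxon 1 and Taxon 6, which is incompatible with the clades supported by the remaining characters; treating it as convergent (homoplasy) costs fewer steps than any alternative tree.
III: derived state 'present' in Taxon 3 only — an autapomorphy, so it tells us nothing about relationships among taxa.
IV: derived state 'present' in Taxon 3, Taxon 5, and Taxon 6 only — synapomorphy for {Taxon 3, Taxon 5, Taxon 6}.
Only Taxon 5 and Taxon 6 show the derived state 'present' for V, supporting them as a clade.
VI (derived state 'absent') is shared by Taxon 1 and Taxon 7 — a synapomorphy uniting that clade.
Most parsimonious ingroup topology: ((Taxon 1,Taxon 7),((Taxon 6,Taxon 5),Taxon 3)).
Taxon 7 and Taxon 1 share a more recent common ancestor with each other than either does with Taxon 6, so Taxon 6 is the least closely related of the three.

Taxon 6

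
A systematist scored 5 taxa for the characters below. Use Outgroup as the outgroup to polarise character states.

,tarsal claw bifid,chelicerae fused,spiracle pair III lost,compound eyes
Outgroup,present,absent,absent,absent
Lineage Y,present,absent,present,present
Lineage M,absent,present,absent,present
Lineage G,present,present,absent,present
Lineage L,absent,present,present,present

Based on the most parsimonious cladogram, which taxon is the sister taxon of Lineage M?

Character polarity is set by the outgroup: the derived state is whichever differs from the outgroup's state, so for tarsal claw bifid the derived state is 'absent', and for the remaining characters it is 'present'.
Only Lineage L and Lineage M show the derived state 'absent' for tarsal claw bifid, supporting them as a clade.
chelicerae fused: derived state 'present' in Lineage G, Lineage L, and Lineage M only — synapomorphy for {Lineage G, Lineage L, Lineage M}.
spiracle pair III lost groups Lineage L and Lineage Y, which is incompatible with the clades supported by the remaining characters; treating it as convergent (homoplasy) costs fewer steps than any alternative tree.
All ingroup taxa share the derived state 'present' for compound eyes; it defines the ingroup but does not resolve relationships within it.
Most parsimonious ingroup topology: (Lineage Y,((Lineage M,Lineage L),Lineage G)).
Lineage M and Lineage L form a cherry on this tree, so they are sister taxa.

Lineage L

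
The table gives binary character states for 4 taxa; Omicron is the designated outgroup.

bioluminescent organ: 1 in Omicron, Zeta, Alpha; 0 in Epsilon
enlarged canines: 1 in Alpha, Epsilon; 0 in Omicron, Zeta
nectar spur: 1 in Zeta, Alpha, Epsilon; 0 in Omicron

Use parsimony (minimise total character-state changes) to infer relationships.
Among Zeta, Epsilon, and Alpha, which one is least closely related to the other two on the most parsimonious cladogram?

Zeta

Character polarity is set by the outgroup: the derived state is whichever differs from the outgroup's state, so for bioluminescent organ the derived state is '0', and for the remaining characters it is '1'.
bioluminescent organ: derived state '0' in Epsilon only — an autapomorphy, so it tells us nothing about relationships among taxa.
enlarged canines: derived state '1' in Alpha and Epsilon only — synapomorphy for {Alpha, Epsilon}.
All ingroup taxa share the derived state '1' for nectar spur; it defines the ingroup but does not resolve relationships within it.
Most parsimonious ingroup topology: (Zeta,(Alpha,Epsilon)).
Epsilon and Alpha share a more recent common ancestor with each other than either does with Zeta, so Zeta is the least closely related of the three.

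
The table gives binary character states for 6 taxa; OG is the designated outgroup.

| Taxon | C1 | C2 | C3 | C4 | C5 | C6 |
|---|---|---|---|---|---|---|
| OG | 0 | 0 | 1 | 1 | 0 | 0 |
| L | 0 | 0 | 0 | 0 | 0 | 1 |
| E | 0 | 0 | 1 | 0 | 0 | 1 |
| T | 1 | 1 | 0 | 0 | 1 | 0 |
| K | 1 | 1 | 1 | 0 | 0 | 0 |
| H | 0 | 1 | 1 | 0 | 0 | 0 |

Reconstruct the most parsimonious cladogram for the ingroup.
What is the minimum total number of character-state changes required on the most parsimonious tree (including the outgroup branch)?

7

Character polarity is set by the outgroup: the derived state is whichever differs from the outgroup's state, so for C3, C4 the derived state is '0', and for the remaining characters it is '1'.
C1: derived state '1' in K and T only — synapomorphy for {K, T}.
Only H, K, and T show the derived state '1' for C2, supporting them as a clade.
C3 groups L and T, which is incompatible with the clades supported by the remaining characters; treating it as convergent (homoplasy) costs fewer steps than any alternative tree.
All ingroup taxa share the derived state '0' for C4; it defines the ingroup but does not resolve relationships within it.
C5: derived state '1' in T only — an autapomorphy, so it tells us nothing about relationships among taxa.
Only E and L show the derived state '1' for C6, supporting them as a clade.
Most parsimonious ingroup topology: ((L,E),((T,K),H)).
Changes per character on this tree: C1: 1; C2: 1; C3: 2; C4: 1; C5: 1; C6: 1.
Total = 7.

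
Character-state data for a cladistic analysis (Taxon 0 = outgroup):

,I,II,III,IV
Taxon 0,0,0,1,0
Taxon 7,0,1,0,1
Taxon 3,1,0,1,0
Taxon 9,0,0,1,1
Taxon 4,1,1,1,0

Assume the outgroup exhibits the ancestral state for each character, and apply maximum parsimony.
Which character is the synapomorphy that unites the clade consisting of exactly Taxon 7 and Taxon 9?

Character polarity is set by the outgroup: the derived state is whichever differs from the outgroup's state, so for III the derived state is '0', and for the remaining characters it is '1'.
I: derived state '1' in Taxon 3 and Taxon 4 only — synapomorphy for {Taxon 3, Taxon 4}.
II groups Taxon 4 and Taxon 7, which is incompatible with the clades supported by the remaining characters; treating it as convergent (homoplasy) costs fewer steps than any alternative tree.
III: derived state '0' in Taxon 7 only — an autapomorphy, so it tells us nothing about relationships among taxa.
IV: derived state '1' in Taxon 7 and Taxon 9 only — synapomorphy for {Taxon 7, Taxon 9}.
Most parsimonious ingroup topology: ((Taxon 7,Taxon 9),(Taxon 3,Taxon 4)).
The clade {Taxon 7, Taxon 9} is supported by IV: its derived state '1' occurs in exactly those taxa and in no other taxon (including the outgroup).

IV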